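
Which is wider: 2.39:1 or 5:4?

2.39:1

2.39 and 5:4 = 1.25; 2.39 > 1.25.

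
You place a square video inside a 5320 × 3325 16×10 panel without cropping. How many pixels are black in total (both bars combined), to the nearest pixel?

square is narrower than 16×10, so it spans the full height.
The video is 3325 × 1/1 ≈ 3325.0000 px wide.
5320 − 3325.0000 = 1995.0000 px of bars.
That's 1995.0000 × 3325 ≈ 6633375 black pixels.

6633375 pixels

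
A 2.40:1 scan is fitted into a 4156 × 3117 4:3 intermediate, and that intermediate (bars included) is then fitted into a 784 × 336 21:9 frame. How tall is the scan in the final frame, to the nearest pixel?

187 px

Inside the 4156×3117 canvas the scan is width-limited at 4156.00 × 1731.67.
4:3 in 784×336: fills the height, so the intermediate becomes 448.00 × 336.00 — a scale of ×0.1078.
So the scan's height is 1731.67 × 0.1078 ≈ 186.67.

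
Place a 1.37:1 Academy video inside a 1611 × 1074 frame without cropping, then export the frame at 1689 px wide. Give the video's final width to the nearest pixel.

In the 1611×1074 frame the video fills the height: width = 1074 × 1.370 ≈ 1471.38 px.
The frame scales by 1689/1611 = 1.0484; 1471.38 × 1.0484 ≈ 1542.62 px.

1543 px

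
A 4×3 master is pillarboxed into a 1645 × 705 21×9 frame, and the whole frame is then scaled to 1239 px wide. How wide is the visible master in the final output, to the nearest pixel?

708 px

At 1645×705 the master is height-limited, so width = 705 × 4/3 ≈ 940.00 px.
Resizing to 1239 px wide multiplies everything by 0.7532: 940.00 → 708.00 px.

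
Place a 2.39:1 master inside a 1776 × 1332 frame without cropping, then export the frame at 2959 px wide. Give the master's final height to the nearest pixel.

1238 px

In the 1776×1332 frame the master fills the width: height = 1776 / 2.390 ≈ 743.10 px.
Scaling 1776 → 2959 is ×1.6661, so the height becomes 743.10 × 1.6661 ≈ 1238.08 px.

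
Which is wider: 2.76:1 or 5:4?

2.76:1

2.76 and 5:4 = 1.25; 2.76 > 1.25.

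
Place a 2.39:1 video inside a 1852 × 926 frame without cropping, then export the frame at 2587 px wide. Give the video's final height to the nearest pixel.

Fitted into 1852×926, the video spans the width; its height is 1852 / 2.390 ≈ 774.90 px.
Resizing to 2587 px wide multiplies everything by 1.3969: 774.90 → 1082.43 px.

1082 px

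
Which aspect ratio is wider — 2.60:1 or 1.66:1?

2.6 and 1.66; 2.6 > 1.66.

2.60:1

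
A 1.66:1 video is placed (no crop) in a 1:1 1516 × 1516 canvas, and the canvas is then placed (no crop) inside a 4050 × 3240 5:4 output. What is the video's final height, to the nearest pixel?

1952 px

Inside the 1516×1516 canvas the video is width-limited at 1516.00 × 913.25.
1:1 in 4050×3240: fills the height, so the intermediate becomes 3240.00 × 3240.00 — a scale of ×2.1372.
Applying the same ×2.1372: 913.25 → 1951.81.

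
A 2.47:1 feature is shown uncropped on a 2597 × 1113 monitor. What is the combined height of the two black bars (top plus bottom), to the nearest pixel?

2.47:1 (2.470) > 21:9 (2.333), so the feature fills the width.
Content height = 2597 / 2.470 ≈ 1051.42 px.
1113 − 1051.42 = 61.58 px of bars.

62 px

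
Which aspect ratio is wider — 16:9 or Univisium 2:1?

Univisium 2:1

16:9 = 1.778 and Univisium 2:1 = 2; 2 > 1.778.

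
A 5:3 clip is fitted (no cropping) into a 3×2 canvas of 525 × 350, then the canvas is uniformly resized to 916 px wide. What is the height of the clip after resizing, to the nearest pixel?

In the 525×350 frame the clip fills the width: height = 525 × 3/5 ≈ 315.00 px.
Resizing to 916 px wide multiplies everything by 1.7448: 315.00 → 549.60 px.

550 px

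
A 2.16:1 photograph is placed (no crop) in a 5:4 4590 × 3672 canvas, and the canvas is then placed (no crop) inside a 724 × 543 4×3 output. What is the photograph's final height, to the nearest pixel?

314 px

First fit — 2.16:1 into 4590×3672 spans the width: 4590.00 × 2125.00.
Second fit — the 5:4 canvas into 724×543 spans the height: 678.75 × 543.00 (×0.1479 from 4590×3672).
So the photograph's height is 2125.00 × 0.1479 ≈ 314.24.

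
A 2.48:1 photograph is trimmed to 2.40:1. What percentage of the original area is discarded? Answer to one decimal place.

The height stays; only width is cut (since 2.40:1 is narrower than 2.48:1).
(2.400)/(2.480) ≈ 0.968 of the area survives, leaving 3.23% discarded.

3.2%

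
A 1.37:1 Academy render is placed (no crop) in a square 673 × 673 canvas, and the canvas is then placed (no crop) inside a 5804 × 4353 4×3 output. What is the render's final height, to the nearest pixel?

3177 px

First fit — 1.37:1 Academy into 673×673 spans the width: 673.00 × 491.24.
Second fit — the square canvas into 5804×4353 spans the height: 4353.00 × 4353.00 (×6.4681 from 673×673).
So the render's height is 491.24 × 6.4681 ≈ 3177.37.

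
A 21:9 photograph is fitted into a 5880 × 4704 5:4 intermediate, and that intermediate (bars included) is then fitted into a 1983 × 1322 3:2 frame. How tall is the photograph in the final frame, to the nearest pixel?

708 px

21:9 in 5880×4704: fills the width, so the photograph is 5880.00 × 2520.00.
5:4 in 1983×1322: fills the height, so the intermediate becomes 1652.50 × 1322.00 — a scale of ×0.2810.
Applying the same ×0.2810: 2520.00 → 708.21.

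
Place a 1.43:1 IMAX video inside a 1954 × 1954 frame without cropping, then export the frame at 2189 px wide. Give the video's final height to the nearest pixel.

At 1954×1954 the video is width-limited, so height = 1954 / 1.430 ≈ 1366.43 px.
Resizing to 2189 px wide multiplies everything by 1.1203: 1366.43 → 1530.77 px.

1531 px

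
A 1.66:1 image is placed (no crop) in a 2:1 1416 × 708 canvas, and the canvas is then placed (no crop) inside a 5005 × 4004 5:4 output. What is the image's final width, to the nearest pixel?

4154 px

1.66:1 in 1416×708: fills the height, so the image is 1175.28 × 708.00.
Second fit — the 2:1 canvas into 5005×4004 spans the width: 5005.00 × 2502.50 (×3.5346 from 1416×708).
So the image's width is 1175.28 × 3.5346 ≈ 4154.15.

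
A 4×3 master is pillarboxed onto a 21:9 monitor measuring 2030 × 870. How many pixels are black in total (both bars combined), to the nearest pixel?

756900 pixels

Since 1.333 < 2.333, the master is height-limited.
The master is 870 × 4/3 ≈ 1160.0000 px wide.
Black = 2030 − 1160.0000 = 870.0000 px.
That's 870.0000 × 870 ≈ 756900 black pixels.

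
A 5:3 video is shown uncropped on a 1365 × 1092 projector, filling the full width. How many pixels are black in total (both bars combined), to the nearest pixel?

That makes the image 819.0000 px tall (1365 × 3/5).
Leftover height: 1092 − 819.0000 = 273.0000 px.
Bar area = 273.0000 × 1365 ≈ 372645 px.

372645 pixels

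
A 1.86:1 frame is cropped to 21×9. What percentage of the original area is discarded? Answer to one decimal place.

The width stays; only height is cut (since 21×9 is wider than 1.86:1).
Fraction kept = (1.860)/(2.333) ≈ 79.71%, so 20.29% is lost.

20.3%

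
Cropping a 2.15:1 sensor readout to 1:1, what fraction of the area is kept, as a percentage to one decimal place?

The height stays; only width is cut (since 1:1 is narrower than 2.15:1).
Area ratio = (1.000)/(2.150) = 46.51% retained.

46.5%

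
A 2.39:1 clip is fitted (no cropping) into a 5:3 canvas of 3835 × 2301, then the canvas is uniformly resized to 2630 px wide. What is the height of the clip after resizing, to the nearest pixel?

1100 px

At 3835×2301 the clip is width-limited, so height = 3835 / 2.390 ≈ 1604.60 px.
The frame scales by 2630/3835 = 0.6858; 1604.60 × 0.6858 ≈ 1100.42 px.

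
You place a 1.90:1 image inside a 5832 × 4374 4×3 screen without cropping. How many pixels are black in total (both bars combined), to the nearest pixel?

1.90:1 (1.900) > 4×3 (1.333), so the image fills the width.
That makes the image 3069.4737 px tall (5832 / 1.900).
Leftover height: 4374 − 3069.4737 = 1304.5263 px.
That's 1304.5263 × 5832 ≈ 7607997 black pixels.

7607997 pixels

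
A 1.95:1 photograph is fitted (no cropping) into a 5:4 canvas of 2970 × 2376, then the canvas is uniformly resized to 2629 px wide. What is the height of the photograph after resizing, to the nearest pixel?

In the 2970×2376 frame the photograph fills the width: height = 2970 / 1.950 ≈ 1523.08 px.
Scaling 2970 → 2629 is ×0.8852, so the height becomes 1523.08 × 0.8852 ≈ 1348.21 px.

1348 px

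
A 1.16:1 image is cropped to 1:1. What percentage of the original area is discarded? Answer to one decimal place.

13.8%

Going from 1.16:1 to 1:1 means cutting width while keeping height.
Area ratio = (1.000)/(1.160) = 86.21%; the remaining 13.79% is cropped out.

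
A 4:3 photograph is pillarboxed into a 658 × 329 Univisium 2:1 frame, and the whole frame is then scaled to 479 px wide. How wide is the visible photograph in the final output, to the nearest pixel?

Fitted into 658×329, the photograph spans the height; its width is 329 × 4/3 ≈ 438.67 px.
Resizing to 479 px wide multiplies everything by 0.7280: 438.67 → 319.33 px.

319 px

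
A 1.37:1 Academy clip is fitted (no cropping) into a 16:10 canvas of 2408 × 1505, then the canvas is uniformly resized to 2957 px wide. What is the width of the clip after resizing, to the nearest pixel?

Fitted into 2408×1505, the clip spans the height; its width is 1505 × 1.370 ≈ 2061.85 px.
Scaling 2408 → 2957 is ×1.2280, so the width becomes 2061.85 × 1.2280 ≈ 2531.93 px.

2532 px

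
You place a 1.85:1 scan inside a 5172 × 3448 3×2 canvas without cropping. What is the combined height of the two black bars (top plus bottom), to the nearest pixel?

652 px

1.85:1 (1.850) > 3×2 (1.500), so the scan fills the width.
The scan is 5172 / 1.850 ≈ 2795.68 px tall.
Leftover height: 3448 − 2795.68 = 652.32 px.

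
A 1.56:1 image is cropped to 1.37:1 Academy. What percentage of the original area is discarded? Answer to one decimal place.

12.2%

Going from 1.56:1 to 1.37:1 Academy means cutting width while keeping height.
(1.370)/(1.560) ≈ 0.878 of the area survives, leaving 12.18% discarded.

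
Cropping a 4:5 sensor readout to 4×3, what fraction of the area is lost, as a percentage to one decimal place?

4×3 is wider than 4:5, so the crop keeps the full width and trims the height.
Area ratio = (0.800)/(1.333) = 60.00%; the remaining 40.00% is cropped out.

40.0%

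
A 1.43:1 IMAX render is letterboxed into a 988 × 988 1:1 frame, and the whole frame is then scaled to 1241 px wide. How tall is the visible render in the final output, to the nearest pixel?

In the 988×988 frame the render fills the width: height = 988 / 1.430 ≈ 690.91 px.
Scaling 988 → 1241 is ×1.2561, so the height becomes 690.91 × 1.2561 ≈ 867.83 px.

868 px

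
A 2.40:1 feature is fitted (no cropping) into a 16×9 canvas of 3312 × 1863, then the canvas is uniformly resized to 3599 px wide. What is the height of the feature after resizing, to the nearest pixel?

At 3312×1863 the feature is width-limited, so height = 3312 / 2.400 ≈ 1380.00 px.
The frame scales by 3599/3312 = 1.0867; 1380.00 × 1.0867 ≈ 1499.58 px.

1500 px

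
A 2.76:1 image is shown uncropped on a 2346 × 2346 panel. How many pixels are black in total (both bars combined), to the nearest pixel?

3509616 pixels

2.76:1 is wider than 1:1, so it spans the full width.
The image is 2346 / 2.760 ≈ 850.0000 px tall.
Leftover height: 2346 − 850.0000 = 1496.0000 px.
Across the 2346-px span: 1496.0000 × 2346 ≈ 3509616 px.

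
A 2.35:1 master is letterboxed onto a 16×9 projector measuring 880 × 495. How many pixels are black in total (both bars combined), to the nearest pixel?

106068 pixels

2.35:1 is wider than 16×9, so it spans the full width.
The master is 880 / 2.350 ≈ 374.4681 px tall.
Black = 495 − 374.4681 = 120.5319 px.
Bar area = 120.5319 × 880 ≈ 106068 px.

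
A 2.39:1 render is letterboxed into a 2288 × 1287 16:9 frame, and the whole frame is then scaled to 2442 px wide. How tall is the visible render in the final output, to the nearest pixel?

Fitted into 2288×1287, the render spans the width; its height is 2288 / 2.390 ≈ 957.32 px.
Scaling 2288 → 2442 is ×1.0673, so the height becomes 957.32 × 1.0673 ≈ 1021.76 px.

1022 px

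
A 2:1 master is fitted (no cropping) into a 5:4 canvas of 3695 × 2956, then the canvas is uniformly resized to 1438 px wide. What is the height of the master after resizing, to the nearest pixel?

719 px

At 3695×2956 the master is width-limited, so height = 3695 × 1/2 ≈ 1847.50 px.
The frame scales by 1438/3695 = 0.3892; 1847.50 × 0.3892 ≈ 719.00 px.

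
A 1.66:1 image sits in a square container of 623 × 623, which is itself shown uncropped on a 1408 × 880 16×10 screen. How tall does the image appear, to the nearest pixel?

Inside the 623×623 canvas the image is width-limited at 623.00 × 375.30.
The square canvas is height-limited in 1408×880, giving 880.00 × 880.00; scale factor 1.4125.
So the image's height is 375.30 × 1.4125 ≈ 530.12.

530 px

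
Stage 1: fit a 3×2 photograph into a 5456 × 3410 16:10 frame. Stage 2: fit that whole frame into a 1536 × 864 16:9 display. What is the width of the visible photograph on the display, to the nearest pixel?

1296 px

3×2 in 5456×3410: fills the height, so the photograph is 5115.00 × 3410.00.
The 16:10 canvas is height-limited in 1536×864, giving 1382.40 × 864.00; scale factor 0.2534.
So the photograph's width is 5115.00 × 0.2534 ≈ 1296.00.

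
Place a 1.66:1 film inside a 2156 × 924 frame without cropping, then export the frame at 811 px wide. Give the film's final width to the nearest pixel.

577 px

At 2156×924 the film is height-limited, so width = 924 × 1.660 ≈ 1533.84 px.
Scaling 2156 → 811 is ×0.3762, so the width becomes 1533.84 × 0.3762 ≈ 576.97 px.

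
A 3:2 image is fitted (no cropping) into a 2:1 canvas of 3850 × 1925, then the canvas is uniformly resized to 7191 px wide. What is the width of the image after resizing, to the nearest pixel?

In the 3850×1925 frame the image fills the height: width = 1925 × 3/2 ≈ 2887.50 px.
The frame scales by 7191/3850 = 1.8678; 2887.50 × 1.8678 ≈ 5393.25 px.

5393 px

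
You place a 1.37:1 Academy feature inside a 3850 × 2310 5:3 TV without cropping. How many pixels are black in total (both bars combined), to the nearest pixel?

1.37:1 Academy is narrower than 5:3, so it spans the full height.
That makes the image 3164.7000 px wide (2310 × 1.370).
3850 − 3164.7000 = 685.3000 px of bars.
That's 685.3000 × 2310 ≈ 1583043 black pixels.

1583043 pixels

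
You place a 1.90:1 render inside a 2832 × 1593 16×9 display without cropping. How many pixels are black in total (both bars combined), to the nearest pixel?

1.90:1 (1.900) > 16×9 (1.778), so the render fills the width.
Content height = 2832 / 1.900 ≈ 1490.5263 px.
Leftover height: 1593 − 1490.5263 = 102.4737 px.
That's 102.4737 × 2832 ≈ 290205 black pixels.

290205 pixels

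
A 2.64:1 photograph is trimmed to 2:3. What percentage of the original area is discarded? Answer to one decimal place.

The height stays; only width is cut (since 2:3 is narrower than 2.64:1).
Area ratio = (0.667)/(2.640) = 25.25%; the remaining 74.75% is cropped out.

74.7%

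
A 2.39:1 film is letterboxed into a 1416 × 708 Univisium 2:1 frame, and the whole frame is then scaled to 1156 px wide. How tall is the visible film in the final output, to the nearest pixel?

At 1416×708 the film is width-limited, so height = 1416 / 2.390 ≈ 592.47 px.
Scaling 1416 → 1156 is ×0.8164, so the height becomes 592.47 × 0.8164 ≈ 483.68 px.

484 px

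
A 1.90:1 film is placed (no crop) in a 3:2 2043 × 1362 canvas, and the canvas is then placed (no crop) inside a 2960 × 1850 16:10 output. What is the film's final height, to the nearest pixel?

1461 px

First fit — 1.90:1 into 2043×1362 spans the width: 2043.00 × 1075.26.
3:2 in 2960×1850: fills the height, so the intermediate becomes 2775.00 × 1850.00 — a scale of ×1.3583.
So the film's height is 1075.26 × 1.3583 ≈ 1460.53.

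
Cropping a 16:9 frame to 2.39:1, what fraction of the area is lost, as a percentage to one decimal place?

2.39:1 is wider than 16:9, so the crop keeps the full width and trims the height.
Fraction kept = (1.778)/(2.390) ≈ 74.38%, so 25.62% is lost.

25.6%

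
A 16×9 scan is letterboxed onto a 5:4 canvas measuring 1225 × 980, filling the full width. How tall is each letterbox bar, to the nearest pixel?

That makes the image 689.06 px tall (1225 × 9/16).
Leftover height: 980 − 689.06 = 290.94 px → 145.47 each side.

145 px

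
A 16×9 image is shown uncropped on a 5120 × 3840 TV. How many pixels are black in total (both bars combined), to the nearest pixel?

4915200 pixels

Since 1.778 > 1.333, the image is width-limited.
The image is 5120 × 9/16 ≈ 2880.0000 px tall.
3840 − 2880.0000 = 960.0000 px of bars.
Bar area = 960.0000 × 5120 ≈ 4915200 px.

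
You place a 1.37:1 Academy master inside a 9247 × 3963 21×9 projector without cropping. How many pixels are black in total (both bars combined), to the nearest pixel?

15129505 pixels

Since 1.370 < 2.333, the master is height-limited.
That makes the image 5429.3100 px wide (3963 × 1.370).
9247 − 5429.3100 = 3817.6900 px of bars.
Across the 3963-px span: 3817.6900 × 3963 ≈ 15129505 px.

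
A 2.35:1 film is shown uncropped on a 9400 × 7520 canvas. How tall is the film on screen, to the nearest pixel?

2.35:1 is wider than 5:4, so it spans the full width.
The film is 9400 / 2.350 ≈ 4000.00 px tall.

4000 px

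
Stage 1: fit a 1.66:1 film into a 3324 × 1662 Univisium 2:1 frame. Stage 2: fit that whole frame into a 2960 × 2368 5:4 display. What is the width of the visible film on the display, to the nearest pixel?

2457 px

1.66:1 in 3324×1662: fills the height, so the film is 2758.92 × 1662.00.
Univisium 2:1 in 2960×2368: fills the width, so the intermediate becomes 2960.00 × 1480.00 — a scale of ×0.8905.
Applying the same ×0.8905: 2758.92 → 2456.80.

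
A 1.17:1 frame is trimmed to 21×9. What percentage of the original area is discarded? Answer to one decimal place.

49.9%

Going from 1.17:1 to 21×9 means cutting height while keeping width.
Area ratio = (1.170)/(2.333) = 50.14%; the remaining 49.86% is cropped out.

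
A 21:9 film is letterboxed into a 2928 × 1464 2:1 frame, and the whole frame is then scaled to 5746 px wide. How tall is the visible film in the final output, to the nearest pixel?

At 2928×1464 the film is width-limited, so height = 2928 × 9/21 ≈ 1254.86 px.
Scaling 2928 → 5746 is ×1.9624, so the height becomes 1254.86 × 1.9624 ≈ 2462.57 px.

2463 px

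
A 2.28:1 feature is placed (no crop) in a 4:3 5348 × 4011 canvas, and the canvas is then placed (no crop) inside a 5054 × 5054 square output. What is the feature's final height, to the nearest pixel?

Inside the 5348×4011 canvas the feature is width-limited at 5348.00 × 2345.61.
4:3 in 5054×5054: fills the width, so the intermediate becomes 5054.00 × 3790.50 — a scale of ×0.9450.
Applying the same ×0.9450: 2345.61 → 2216.67.

2217 px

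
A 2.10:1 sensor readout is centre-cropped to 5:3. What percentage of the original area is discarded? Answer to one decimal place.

Going from 2.10:1 to 5:3 means cutting width while keeping height.
(1.667)/(2.100) ≈ 0.794 of the area survives, leaving 20.63% discarded.

20.6%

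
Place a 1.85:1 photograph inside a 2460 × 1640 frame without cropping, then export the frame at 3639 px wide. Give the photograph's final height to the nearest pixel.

In the 2460×1640 frame the photograph fills the width: height = 2460 / 1.850 ≈ 1329.73 px.
The frame scales by 3639/2460 = 1.4793; 1329.73 × 1.4793 ≈ 1967.03 px.

1967 px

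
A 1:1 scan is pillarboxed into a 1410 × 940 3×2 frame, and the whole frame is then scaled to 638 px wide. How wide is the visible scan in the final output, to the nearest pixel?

In the 1410×940 frame the scan fills the height: width = 940 × 1/1 ≈ 940.00 px.
The frame scales by 638/1410 = 0.4525; 940.00 × 0.4525 ≈ 425.33 px.

425 px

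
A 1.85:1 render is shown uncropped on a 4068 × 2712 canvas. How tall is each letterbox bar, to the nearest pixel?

1.85:1 (1.850) > 3×2 (1.500), so the render fills the width.
That makes the image 2198.92 px tall (4068 / 1.850).
2712 − 2198.92 = 513.08 px of bars (256.54 each).

257 px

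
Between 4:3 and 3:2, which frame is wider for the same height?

3:2

4:3 = 1.333 and 3:2 = 1.5; 1.5 > 1.333.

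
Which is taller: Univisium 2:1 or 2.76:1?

Univisium 2:1 = 2 and 2.76; 2.76 > 2. The smaller width-to-height ratio is the taller frame.

Univisium 2:1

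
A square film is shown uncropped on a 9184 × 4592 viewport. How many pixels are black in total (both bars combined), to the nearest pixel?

Since 1.000 < 2.000, the film is height-limited.
The film is 4592 × 1/1 ≈ 4592.0000 px wide.
Leftover width: 9184 − 4592.0000 = 4592.0000 px.
Across the 4592-px span: 4592.0000 × 4592 ≈ 21086464 px.

21086464 pixels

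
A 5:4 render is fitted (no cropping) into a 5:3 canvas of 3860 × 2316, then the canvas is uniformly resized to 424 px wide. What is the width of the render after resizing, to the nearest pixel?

318 px

Fitted into 3860×2316, the render spans the height; its width is 2316 × 5/4 ≈ 2895.00 px.
Resizing to 424 px wide multiplies everything by 0.1098: 2895.00 → 318.00 px.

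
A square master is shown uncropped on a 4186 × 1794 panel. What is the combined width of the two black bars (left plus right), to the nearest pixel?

Since 1.000 < 2.333, the master is height-limited.
The master is 1794 × 1/1 ≈ 1794.00 px wide.
Black = 4186 − 1794.00 = 2392.00 px.

2392 px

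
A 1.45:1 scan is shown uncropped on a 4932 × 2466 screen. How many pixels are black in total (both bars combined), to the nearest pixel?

1.45:1 (1.450) < 2:1 (2.000), so the scan fills the height.
The scan is 2466 × 1.450 ≈ 3575.7000 px wide.
4932 − 3575.7000 = 1356.3000 px of bars.
Across the 2466-px span: 1356.3000 × 2466 ≈ 3344636 px.

3344636 pixels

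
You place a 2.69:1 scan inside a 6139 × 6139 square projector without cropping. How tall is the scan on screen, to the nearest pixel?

2282 px

Since 2.690 > 1.000, the scan is width-limited.
The scan is 6139 / 2.690 ≈ 2282.16 px tall.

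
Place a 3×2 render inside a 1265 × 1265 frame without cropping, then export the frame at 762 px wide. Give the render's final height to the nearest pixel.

508 px

At 1265×1265 the render is width-limited, so height = 1265 × 2/3 ≈ 843.33 px.
Scaling 1265 → 762 is ×0.6024, so the height becomes 843.33 × 0.6024 ≈ 508.00 px.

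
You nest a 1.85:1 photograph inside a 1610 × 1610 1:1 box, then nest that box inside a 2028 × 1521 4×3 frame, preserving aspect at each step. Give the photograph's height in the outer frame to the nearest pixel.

822 px

Inside the 1610×1610 canvas the photograph is width-limited at 1610.00 × 870.27.
The 1:1 canvas is height-limited in 2028×1521, giving 1521.00 × 1521.00; scale factor 0.9447.
The photograph scales with it: height 870.27 × 0.9447 ≈ 822.16.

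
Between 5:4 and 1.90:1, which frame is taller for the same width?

5:4 = 1.25 and 1.9; 1.9 > 1.25. The smaller width-to-height ratio is the taller frame.

5:4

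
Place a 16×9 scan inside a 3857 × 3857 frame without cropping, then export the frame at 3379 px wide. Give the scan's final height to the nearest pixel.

At 3857×3857 the scan is width-limited, so height = 3857 × 9/16 ≈ 2169.56 px.
Scaling 3857 → 3379 is ×0.8761, so the height becomes 2169.56 × 0.8761 ≈ 1900.69 px.

1901 px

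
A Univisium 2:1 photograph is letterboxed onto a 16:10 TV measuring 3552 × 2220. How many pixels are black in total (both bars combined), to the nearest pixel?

1577088 pixels

Univisium 2:1 (2.000) > 16:10 (1.600), so the photograph fills the width.
That makes the image 1776.0000 px tall (3552 × 1/2).
Black = 2220 − 1776.0000 = 444.0000 px.
Across the 3552-px span: 444.0000 × 3552 ≈ 1577088 px.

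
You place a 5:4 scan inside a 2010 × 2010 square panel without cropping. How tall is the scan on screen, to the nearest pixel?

5:4 is wider than square, so it spans the full width.
That makes the image 1608.00 px tall (2010 × 4/5).

1608 px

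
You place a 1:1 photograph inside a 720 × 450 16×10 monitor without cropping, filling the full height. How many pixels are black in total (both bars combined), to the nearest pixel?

Content width = 450 × 1/1 ≈ 450.0000 px.
Leftover width: 720 − 450.0000 = 270.0000 px.
That's 270.0000 × 450 ≈ 121500 black pixels.

121500 pixels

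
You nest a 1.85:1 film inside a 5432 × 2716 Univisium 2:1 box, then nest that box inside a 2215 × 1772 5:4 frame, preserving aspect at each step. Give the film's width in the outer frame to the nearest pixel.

Inside the 5432×2716 canvas the film is height-limited at 5024.60 × 2716.00.
The Univisium 2:1 canvas is width-limited in 2215×1772, giving 2215.00 × 1107.50; scale factor 0.4078.
The film scales with it: width 5024.60 × 0.4078 ≈ 2048.88.

2049 px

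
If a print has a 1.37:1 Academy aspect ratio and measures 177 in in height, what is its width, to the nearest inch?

At 1.37:1 Academy, 177 × 1.370 ≈ 242.49.

242 in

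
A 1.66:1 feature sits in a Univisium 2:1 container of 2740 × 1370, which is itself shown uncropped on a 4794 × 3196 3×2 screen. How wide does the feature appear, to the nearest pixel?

3979 px

Inside the 2740×1370 canvas the feature is height-limited at 2274.20 × 1370.00.
Second fit — the Univisium 2:1 canvas into 4794×3196 spans the width: 4794.00 × 2397.00 (×1.7496 from 2740×1370).
Applying the same ×1.7496: 2274.20 → 3979.02.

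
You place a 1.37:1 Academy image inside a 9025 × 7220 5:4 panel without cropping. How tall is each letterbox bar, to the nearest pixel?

316 px

1.37:1 Academy (1.370) > 5:4 (1.250), so the image fills the width.
That makes the image 6587.59 px tall (9025 / 1.370).
Black = 7220 − 6587.59 = 632.41 px, or 316.20 per bar.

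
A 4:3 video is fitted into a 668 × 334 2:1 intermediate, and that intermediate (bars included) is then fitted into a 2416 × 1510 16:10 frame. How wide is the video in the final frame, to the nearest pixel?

4:3 in 668×334: fills the height, so the video is 445.33 × 334.00.
The 2:1 canvas is width-limited in 2416×1510, giving 2416.00 × 1208.00; scale factor 3.6168.
So the video's width is 445.33 × 3.6168 ≈ 1610.67.

1611 px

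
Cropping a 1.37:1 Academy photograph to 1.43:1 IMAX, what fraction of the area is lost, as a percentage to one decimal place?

4.2%

Going from 1.37:1 Academy to 1.43:1 IMAX means cutting height while keeping width.
Fraction kept = (1.370)/(1.430) ≈ 95.80%, so 4.20% is lost.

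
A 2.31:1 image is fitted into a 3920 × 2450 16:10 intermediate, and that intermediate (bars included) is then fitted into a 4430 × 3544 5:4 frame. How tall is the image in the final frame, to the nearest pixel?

2.31:1 in 3920×2450: fills the width, so the image is 3920.00 × 1696.97.
16:10 in 4430×3544: fills the width, so the intermediate becomes 4430.00 × 2768.75 — a scale of ×1.1301.
The image scales with it: height 1696.97 × 1.1301 ≈ 1917.75.

1918 px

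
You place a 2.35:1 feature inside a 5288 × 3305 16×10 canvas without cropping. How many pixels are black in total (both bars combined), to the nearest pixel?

5577715 pixels

2.35:1 (2.350) > 16×10 (1.600), so the feature fills the width.
Content height = 5288 / 2.350 ≈ 2250.2128 px.
3305 − 2250.2128 = 1054.7872 px of bars.
Across the 5288-px span: 1054.7872 × 5288 ≈ 5577715 px.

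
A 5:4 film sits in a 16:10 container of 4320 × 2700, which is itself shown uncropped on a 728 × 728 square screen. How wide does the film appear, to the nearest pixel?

569 px

First fit — 5:4 into 4320×2700 spans the height: 3375.00 × 2700.00.
16:10 in 728×728: fills the width, so the intermediate becomes 728.00 × 455.00 — a scale of ×0.1685.
Applying the same ×0.1685: 3375.00 → 568.75.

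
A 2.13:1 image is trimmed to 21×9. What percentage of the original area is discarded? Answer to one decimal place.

8.7%

Going from 2.13:1 to 21×9 means cutting height while keeping width.
Fraction kept = (2.130)/(2.333) ≈ 91.29%, so 8.71% is lost.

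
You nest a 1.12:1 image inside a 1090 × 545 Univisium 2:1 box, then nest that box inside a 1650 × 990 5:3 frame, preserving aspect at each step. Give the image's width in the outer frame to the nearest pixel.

First fit — 1.12:1 into 1090×545 spans the height: 610.40 × 545.00.
Second fit — the Univisium 2:1 canvas into 1650×990 spans the width: 1650.00 × 825.00 (×1.5138 from 1090×545).
So the image's width is 610.40 × 1.5138 ≈ 924.00.

924 px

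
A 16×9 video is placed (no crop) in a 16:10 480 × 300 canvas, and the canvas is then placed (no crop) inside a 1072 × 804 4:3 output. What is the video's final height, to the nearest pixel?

First fit — 16×9 into 480×300 spans the width: 480.00 × 270.00.
16:10 in 1072×804: fills the width, so the intermediate becomes 1072.00 × 670.00 — a scale of ×2.2333.
So the video's height is 270.00 × 2.2333 ≈ 603.00.

603 px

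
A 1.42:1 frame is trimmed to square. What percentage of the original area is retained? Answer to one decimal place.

70.4%

Going from 1.42:1 to square means cutting width while keeping height.
Area ratio = (1.000)/(1.420) = 70.42% retained.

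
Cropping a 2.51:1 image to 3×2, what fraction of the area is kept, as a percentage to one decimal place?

59.8%

3×2 is narrower than 2.51:1, so the crop keeps the full height and trims the width.
Area ratio = (1.500)/(2.510) = 59.76% retained.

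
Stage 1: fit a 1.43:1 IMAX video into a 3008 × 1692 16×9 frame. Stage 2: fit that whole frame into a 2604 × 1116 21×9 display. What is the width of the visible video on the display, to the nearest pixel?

First fit — 1.43:1 IMAX into 3008×1692 spans the height: 2419.56 × 1692.00.
Second fit — the 16×9 canvas into 2604×1116 spans the height: 1984.00 × 1116.00 (×0.6596 from 3008×1692).
So the video's width is 2419.56 × 0.6596 ≈ 1595.88.

1596 px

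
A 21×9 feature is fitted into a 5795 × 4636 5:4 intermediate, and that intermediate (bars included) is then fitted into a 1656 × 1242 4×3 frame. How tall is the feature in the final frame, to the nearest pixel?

First fit — 21×9 into 5795×4636 spans the width: 5795.00 × 2483.57.
5:4 in 1656×1242: fills the height, so the intermediate becomes 1552.50 × 1242.00 — a scale of ×0.2679.
The feature scales with it: height 2483.57 × 0.2679 ≈ 665.36.

665 px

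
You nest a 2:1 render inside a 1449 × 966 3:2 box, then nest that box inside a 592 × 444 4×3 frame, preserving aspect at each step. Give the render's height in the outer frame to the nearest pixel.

First fit — 2:1 into 1449×966 spans the width: 1449.00 × 724.50.
3:2 in 592×444: fills the width, so the intermediate becomes 592.00 × 394.67 — a scale of ×0.4086.
Applying the same ×0.4086: 724.50 → 296.00.

296 px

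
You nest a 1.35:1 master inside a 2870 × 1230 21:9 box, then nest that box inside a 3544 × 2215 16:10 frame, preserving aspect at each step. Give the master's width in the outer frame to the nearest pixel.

1.35:1 in 2870×1230: fills the height, so the master is 1660.50 × 1230.00.
The 21:9 canvas is width-limited in 3544×2215, giving 3544.00 × 1518.86; scale factor 1.2348.
Applying the same ×1.2348: 1660.50 → 2050.46.

2050 px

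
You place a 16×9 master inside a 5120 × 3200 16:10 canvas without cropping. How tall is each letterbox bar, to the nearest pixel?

160 px

Since 1.778 > 1.600, the master is width-limited.
That makes the image 2880.00 px tall (5120 × 9/16).
Leftover height: 3200 − 2880.00 = 320.00 px → 160.00 each side.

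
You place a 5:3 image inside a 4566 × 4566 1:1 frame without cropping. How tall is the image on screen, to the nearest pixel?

5:3 (1.667) > 1:1 (1.000), so the image fills the width.
Content height = 4566 × 3/5 ≈ 2739.60 px.

2740 px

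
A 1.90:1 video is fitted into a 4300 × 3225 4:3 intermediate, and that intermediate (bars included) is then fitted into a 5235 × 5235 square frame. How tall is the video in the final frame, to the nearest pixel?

1.90:1 in 4300×3225: fills the width, so the video is 4300.00 × 2263.16.
The 4:3 canvas is width-limited in 5235×5235, giving 5235.00 × 3926.25; scale factor 1.2174.
Applying the same ×1.2174: 2263.16 → 2755.26.

2755 px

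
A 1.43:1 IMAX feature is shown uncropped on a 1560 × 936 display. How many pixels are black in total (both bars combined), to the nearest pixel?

207343 pixels

Since 1.430 < 1.667, the feature is height-limited.
That makes the image 1338.4800 px wide (936 × 1.430).
Leftover width: 1560 − 1338.4800 = 221.5200 px.
Across the 936-px span: 221.5200 × 936 ≈ 207343 px.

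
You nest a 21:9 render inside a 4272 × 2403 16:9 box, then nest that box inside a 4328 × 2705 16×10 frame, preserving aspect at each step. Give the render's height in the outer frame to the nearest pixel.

21:9 in 4272×2403: fills the width, so the render is 4272.00 × 1830.86.
The 16:9 canvas is width-limited in 4328×2705, giving 4328.00 × 2434.50; scale factor 1.0131.
Applying the same ×1.0131: 1830.86 → 1854.86.

1855 px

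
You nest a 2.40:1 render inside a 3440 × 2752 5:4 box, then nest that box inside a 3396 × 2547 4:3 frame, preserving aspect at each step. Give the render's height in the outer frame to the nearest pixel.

First fit — 2.40:1 into 3440×2752 spans the width: 3440.00 × 1433.33.
Second fit — the 5:4 canvas into 3396×2547 spans the height: 3183.75 × 2547.00 (×0.9255 from 3440×2752).
The render scales with it: height 1433.33 × 0.9255 ≈ 1326.56.

1327 px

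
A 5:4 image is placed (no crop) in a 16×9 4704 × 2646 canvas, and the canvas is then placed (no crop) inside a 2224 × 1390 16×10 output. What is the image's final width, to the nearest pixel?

1564 px

First fit — 5:4 into 4704×2646 spans the height: 3307.50 × 2646.00.
The 16×9 canvas is width-limited in 2224×1390, giving 2224.00 × 1251.00; scale factor 0.4728.
Applying the same ×0.4728: 3307.50 → 1563.75.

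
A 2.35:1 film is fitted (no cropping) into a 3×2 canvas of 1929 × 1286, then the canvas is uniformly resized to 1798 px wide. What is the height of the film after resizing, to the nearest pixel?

Fitted into 1929×1286, the film spans the width; its height is 1929 / 2.350 ≈ 820.85 px.
Scaling 1929 → 1798 is ×0.9321, so the height becomes 820.85 × 0.9321 ≈ 765.11 px.

765 px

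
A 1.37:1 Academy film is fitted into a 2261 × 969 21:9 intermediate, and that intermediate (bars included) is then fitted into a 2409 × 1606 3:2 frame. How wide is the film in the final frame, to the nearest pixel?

1414 px

Inside the 2261×969 canvas the film is height-limited at 1327.53 × 969.00.
Second fit — the 21:9 canvas into 2409×1606 spans the width: 2409.00 × 1032.43 (×1.0655 from 2261×969).
So the film's width is 1327.53 × 1.0655 ≈ 1414.43.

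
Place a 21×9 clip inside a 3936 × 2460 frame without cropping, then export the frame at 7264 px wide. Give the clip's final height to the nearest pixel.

3113 px

At 3936×2460 the clip is width-limited, so height = 3936 × 9/21 ≈ 1686.86 px.
The frame scales by 7264/3936 = 1.8455; 1686.86 × 1.8455 ≈ 3113.14 px.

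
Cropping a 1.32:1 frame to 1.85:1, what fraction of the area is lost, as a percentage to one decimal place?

1.85:1 is wider than 1.32:1, so the crop keeps the full width and trims the height.
Fraction kept = (1.320)/(1.850) ≈ 71.35%, so 28.65% is lost.

28.6%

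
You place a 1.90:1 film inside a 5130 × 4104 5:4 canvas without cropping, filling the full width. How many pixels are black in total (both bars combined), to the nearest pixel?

Content height = 5130 / 1.900 ≈ 2700.0000 px.
Leftover height: 4104 − 2700.0000 = 1404.0000 px.
That's 1404.0000 × 5130 ≈ 7202520 black pixels.

7202520 pixels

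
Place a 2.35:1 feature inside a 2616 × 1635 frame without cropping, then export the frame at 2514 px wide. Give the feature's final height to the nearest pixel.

Fitted into 2616×1635, the feature spans the width; its height is 2616 / 2.350 ≈ 1113.19 px.
The frame scales by 2514/2616 = 0.9610; 1113.19 × 0.9610 ≈ 1069.79 px.

1070 px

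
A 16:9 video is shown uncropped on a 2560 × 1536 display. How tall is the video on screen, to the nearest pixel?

16:9 is wider than 5:3, so it spans the full width.
The video is 2560 × 9/16 ≈ 1440.00 px tall.

1440 px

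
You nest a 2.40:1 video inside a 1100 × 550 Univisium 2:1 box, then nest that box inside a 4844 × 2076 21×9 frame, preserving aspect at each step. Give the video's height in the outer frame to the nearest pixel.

1730 px

First fit — 2.40:1 into 1100×550 spans the width: 1100.00 × 458.33.
Univisium 2:1 in 4844×2076: fills the height, so the intermediate becomes 4152.00 × 2076.00 — a scale of ×3.7745.
Applying the same ×3.7745: 458.33 → 1730.00.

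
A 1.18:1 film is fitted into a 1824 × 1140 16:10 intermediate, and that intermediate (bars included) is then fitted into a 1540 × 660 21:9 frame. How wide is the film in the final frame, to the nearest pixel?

779 px

1.18:1 in 1824×1140: fills the height, so the film is 1345.20 × 1140.00.
Second fit — the 16:10 canvas into 1540×660 spans the height: 1056.00 × 660.00 (×0.5789 from 1824×1140).
The film scales with it: width 1345.20 × 0.5789 ≈ 778.80.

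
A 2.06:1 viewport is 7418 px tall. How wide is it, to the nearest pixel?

7418 × 2.060 = 15281.08.

15281 px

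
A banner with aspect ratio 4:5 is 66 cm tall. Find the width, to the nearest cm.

Width = 66·4/5 = 52.80.

53 cm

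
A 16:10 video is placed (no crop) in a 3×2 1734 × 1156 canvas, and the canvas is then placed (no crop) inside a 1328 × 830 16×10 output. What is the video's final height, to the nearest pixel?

778 px

First fit — 16:10 into 1734×1156 spans the width: 1734.00 × 1083.75.
3×2 in 1328×830: fills the height, so the intermediate becomes 1245.00 × 830.00 — a scale of ×0.7180.
The video scales with it: height 1083.75 × 0.7180 ≈ 778.12.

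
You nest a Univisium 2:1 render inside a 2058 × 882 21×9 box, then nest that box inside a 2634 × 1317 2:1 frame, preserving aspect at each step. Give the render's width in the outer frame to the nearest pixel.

Inside the 2058×882 canvas the render is height-limited at 1764.00 × 882.00.
Second fit — the 21×9 canvas into 2634×1317 spans the width: 2634.00 × 1128.86 (×1.2799 from 2058×882).
The render scales with it: width 1764.00 × 1.2799 ≈ 2257.71.

2258 px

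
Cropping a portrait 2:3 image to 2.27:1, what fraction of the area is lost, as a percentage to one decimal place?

70.6%

2.27:1 is wider than portrait 2:3, so the crop keeps the full width and trims the height.
Area ratio = (0.667)/(2.270) = 29.37%; the remaining 70.63% is cropped out.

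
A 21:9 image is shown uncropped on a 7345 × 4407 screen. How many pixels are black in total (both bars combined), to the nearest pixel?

9248404 pixels

21:9 is wider than 5:3, so it spans the full width.
The image is 7345 × 9/21 ≈ 3147.8571 px tall.
Leftover height: 4407 − 3147.8571 = 1259.1429 px.
Across the 7345-px span: 1259.1429 × 7345 ≈ 9248404 px.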